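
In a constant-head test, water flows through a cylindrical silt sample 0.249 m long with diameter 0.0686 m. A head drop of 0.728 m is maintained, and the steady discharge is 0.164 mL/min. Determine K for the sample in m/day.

0.0219

Cross-sectional area A = π·(d/2)² = π × (0.0686/2)² = 0.003696 m².
Convert discharge: 0.164 mL/min = 2.733e-09 m³/s.
Darcy's law rearranged: K = Q·L / (A·Δh) = 2.733e-09 × 0.249 / (0.003696 × 0.728) = 2.529e-07 m/s = 0.02185 m/day.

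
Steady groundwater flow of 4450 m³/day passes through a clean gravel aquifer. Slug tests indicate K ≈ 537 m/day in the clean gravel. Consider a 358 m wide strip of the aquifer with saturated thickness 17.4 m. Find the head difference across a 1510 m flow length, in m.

2.01

Cross-sectional area A = 358 × 17.4 = 6229 m².
From Q = K·A·i, i = Q / (K·A) = 4450 / (537.0 × 6229) = 0.001330.
Head loss Δh = i · L = 0.001330 × 1510 = 2.009 m.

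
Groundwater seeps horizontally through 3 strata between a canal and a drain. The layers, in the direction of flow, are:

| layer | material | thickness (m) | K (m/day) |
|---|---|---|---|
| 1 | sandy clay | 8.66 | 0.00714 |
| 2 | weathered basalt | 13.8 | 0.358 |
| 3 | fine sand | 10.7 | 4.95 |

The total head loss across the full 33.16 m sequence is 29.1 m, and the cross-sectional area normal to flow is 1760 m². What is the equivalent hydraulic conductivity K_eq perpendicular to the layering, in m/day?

0.0265

Flow is perpendicular to layering, so the layers act in series and the equivalent K is the thickness-weighted harmonic mean.
Total thickness L = 8.66 + 13.8 + 10.7 = 33.16 m.
Σ(b_i/K_i) = 8.66/0.00714 + 13.8/0.358 + 10.7/4.95 = 1254 d.
K_eq = L / Σ(b_i/K_i) = 33.16 / 1254 = 0.02645 m/day.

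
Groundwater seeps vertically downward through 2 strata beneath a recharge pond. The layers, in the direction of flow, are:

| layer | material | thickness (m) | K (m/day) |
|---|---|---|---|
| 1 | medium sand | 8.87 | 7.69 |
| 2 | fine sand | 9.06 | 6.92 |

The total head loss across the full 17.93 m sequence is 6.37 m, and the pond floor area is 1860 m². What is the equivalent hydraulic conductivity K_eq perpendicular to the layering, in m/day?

Flow is perpendicular to layering, so the layers act in series and the equivalent K is the thickness-weighted harmonic mean.
Total thickness L = 8.87 + 9.06 = 17.93 m.
Σ(b_i/K_i) = 8.87/7.69 + 9.06/6.92 = 2.463 d.
K_eq = L / Σ(b_i/K_i) = 17.93 / 2.463 = 7.281 m/day.

7.28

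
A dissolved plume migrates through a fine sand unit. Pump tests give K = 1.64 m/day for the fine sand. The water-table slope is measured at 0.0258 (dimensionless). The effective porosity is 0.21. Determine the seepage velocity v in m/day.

Hydraulic gradient i = 0.0258.
Darcy flux q = K · i = 1.640 × 0.02580 = 0.04231 m/day.
Seepage velocity v = q / n_e = 0.04231 / 0.21 = 0.2015 m/day.

0.201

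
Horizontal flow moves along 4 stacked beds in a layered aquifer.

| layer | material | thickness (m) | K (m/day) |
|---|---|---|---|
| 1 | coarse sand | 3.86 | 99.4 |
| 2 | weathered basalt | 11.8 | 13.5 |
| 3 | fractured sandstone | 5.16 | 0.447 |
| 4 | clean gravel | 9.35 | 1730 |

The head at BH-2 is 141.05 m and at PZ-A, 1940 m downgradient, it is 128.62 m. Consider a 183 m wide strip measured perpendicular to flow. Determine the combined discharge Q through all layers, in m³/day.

19600

Flow is parallel to layering, so each bed carries its own Darcy discharge and the transmissivities add.
Σ(K_i·b_i) = 99.4×3.86 + 13.5×11.8 + 0.447×5.16 + 1730×9.35 = 16721 m²/day.
Hydraulic gradient i = (141.05 − 128.62) / 1940 = 12.43 / 1940 = 0.006407.
Q = Σ(K_i·b_i) · W · i = 16721 × 183 × 0.006407 = 19605 m³/day.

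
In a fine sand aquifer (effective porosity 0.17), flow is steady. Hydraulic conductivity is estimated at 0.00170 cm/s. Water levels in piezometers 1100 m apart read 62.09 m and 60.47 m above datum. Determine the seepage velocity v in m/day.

0.0127

Convert K: 0.00170 cm/s × 864 = 1.469 m/day.
Hydraulic gradient i = (62.09 − 60.47) / 1100 = 1.62 / 1100 = 0.001473.
Darcy flux q = K · i = 1.469 × 0.001473 = 0.002163 m/day.
Seepage velocity v = q / n_e = 0.002163 / 0.17 = 0.01272 m/day.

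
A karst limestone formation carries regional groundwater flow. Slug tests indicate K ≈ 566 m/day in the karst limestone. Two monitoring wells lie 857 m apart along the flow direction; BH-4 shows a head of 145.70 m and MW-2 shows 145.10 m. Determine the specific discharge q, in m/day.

Hydraulic gradient i = (145.70 − 145.10) / 857 = 0.6 / 857 = 0.0007001.
Specific discharge q = K · i = 566.0 × 0.0007001 = 0.3963 m/day.

0.396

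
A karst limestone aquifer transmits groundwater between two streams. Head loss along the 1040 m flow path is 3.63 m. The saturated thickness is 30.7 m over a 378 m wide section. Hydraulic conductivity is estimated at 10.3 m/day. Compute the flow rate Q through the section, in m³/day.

Cross-sectional area A = 378 × 30.7 = 11605 m².
Hydraulic gradient i = Δh / L = 3.63 / 1040 = 0.003490.
Darcy's law: Q = K · A · i = 10.30 × 11605 × 0.003490 = 417.2 m³/day.

417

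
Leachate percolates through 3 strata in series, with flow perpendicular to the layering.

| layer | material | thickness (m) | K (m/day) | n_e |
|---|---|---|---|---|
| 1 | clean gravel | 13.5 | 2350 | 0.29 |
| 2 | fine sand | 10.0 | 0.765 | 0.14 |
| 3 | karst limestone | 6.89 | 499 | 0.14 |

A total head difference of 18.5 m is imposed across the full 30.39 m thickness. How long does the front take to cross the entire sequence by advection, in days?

4.44

With flow normal to the layers, continuity requires the same specific discharge q through every layer.
Σ(b_i/K_i) = 13.5/2350 + 10.0/0.765 + 6.89/499 = 13.09 d.
q = Δh / Σ(b_i/K_i) = 18.5 / 13.09 = 1.413 m/day.
In each layer the seepage velocity is v_i = q/n_i, so the layer transit time is t_i = b_i·n_i / q:
  layer 1 (clean gravel): t_1 = 13.5 × 0.29 / 1.413 = 2.770 d
  layer 2 (fine sand): t_2 = 10.0 × 0.14 / 1.413 = 0.9907 d
  layer 3 (karst limestone): t_3 = 6.89 × 0.14 / 1.413 = 0.6826 d
Total t = Σ t_i = 4.444 days.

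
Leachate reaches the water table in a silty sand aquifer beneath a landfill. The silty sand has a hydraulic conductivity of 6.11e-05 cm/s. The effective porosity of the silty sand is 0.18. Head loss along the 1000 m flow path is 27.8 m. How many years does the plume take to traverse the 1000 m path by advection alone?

336

Convert K: 6.11e-05 cm/s × 864 = 0.05279 m/day.
Hydraulic gradient i = Δh / L = 27.8 / 1000 = 0.02780.
Darcy flux q = K · i = 0.05279 × 0.02780 = 0.001468 m/day.
Seepage velocity v = q / n_e = 0.001468 / 0.18 = 0.008153 m/day.
Travel time t = L / v = 1000 / 0.008153 = 1.227e+05 days = 335.8 years.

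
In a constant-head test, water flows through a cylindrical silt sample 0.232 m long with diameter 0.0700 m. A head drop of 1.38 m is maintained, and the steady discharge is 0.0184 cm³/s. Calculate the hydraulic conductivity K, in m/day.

0.0694

Cross-sectional area A = π·(d/2)² = π × (0.0700/2)² = 0.003848 m².
Convert discharge: 0.0184 cm³/s = 1.840e-08 m³/s.
Darcy's law rearranged: K = Q·L / (A·Δh) = 1.840e-08 × 0.232 / (0.003848 × 1.38) = 8.038e-07 m/s = 0.06945 m/day.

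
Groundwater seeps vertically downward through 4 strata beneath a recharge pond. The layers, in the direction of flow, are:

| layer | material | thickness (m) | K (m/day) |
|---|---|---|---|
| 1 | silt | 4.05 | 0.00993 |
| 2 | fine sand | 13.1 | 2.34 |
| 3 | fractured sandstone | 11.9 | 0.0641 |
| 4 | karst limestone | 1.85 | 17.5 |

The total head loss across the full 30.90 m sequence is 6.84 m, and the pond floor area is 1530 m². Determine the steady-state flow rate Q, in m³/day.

Flow is perpendicular to layering, so the layers act in series and the equivalent K is the thickness-weighted harmonic mean.
Total thickness L = 4.05 + 13.1 + 11.9 + 1.85 = 30.90 m.
Σ(b_i/K_i) = 4.05/0.00993 + 13.1/2.34 + 11.9/0.0641 + 1.85/17.5 = 599.2 d.
K_eq = L / Σ(b_i/K_i) = 30.90 / 599.2 = 0.05157 m/day.
Q = K_eq · A · (Δh/L) = 0.05157 × 1530 × (6.84/30.90) = 17.47 m³/day.

17.5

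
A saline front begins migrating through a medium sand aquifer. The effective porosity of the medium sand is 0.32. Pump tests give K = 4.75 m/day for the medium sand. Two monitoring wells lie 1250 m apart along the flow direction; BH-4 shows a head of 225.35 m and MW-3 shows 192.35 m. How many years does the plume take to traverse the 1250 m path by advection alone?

8.73

Hydraulic gradient i = (225.35 − 192.35) / 1250 = 33 / 1250 = 0.02640.
Darcy flux q = K · i = 4.750 × 0.02640 = 0.1254 m/day.
Seepage velocity v = q / n_e = 0.1254 / 0.32 = 0.3919 m/day.
Travel time t = L / v = 1250 / 0.3919 = 3190 days = 8.733 years.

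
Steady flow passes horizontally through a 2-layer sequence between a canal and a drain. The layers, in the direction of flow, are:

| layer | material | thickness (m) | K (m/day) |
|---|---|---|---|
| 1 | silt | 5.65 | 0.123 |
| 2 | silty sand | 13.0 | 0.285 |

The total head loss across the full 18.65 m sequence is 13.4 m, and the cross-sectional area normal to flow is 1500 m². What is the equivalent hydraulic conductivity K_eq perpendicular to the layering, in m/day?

Flow is perpendicular to layering, so the layers act in series and the equivalent K is the thickness-weighted harmonic mean.
Total thickness L = 5.65 + 13.0 = 18.65 m.
Σ(b_i/K_i) = 5.65/0.123 + 13.0/0.285 = 91.55 d.
K_eq = L / Σ(b_i/K_i) = 18.65 / 91.55 = 0.2037 m/day.

0.204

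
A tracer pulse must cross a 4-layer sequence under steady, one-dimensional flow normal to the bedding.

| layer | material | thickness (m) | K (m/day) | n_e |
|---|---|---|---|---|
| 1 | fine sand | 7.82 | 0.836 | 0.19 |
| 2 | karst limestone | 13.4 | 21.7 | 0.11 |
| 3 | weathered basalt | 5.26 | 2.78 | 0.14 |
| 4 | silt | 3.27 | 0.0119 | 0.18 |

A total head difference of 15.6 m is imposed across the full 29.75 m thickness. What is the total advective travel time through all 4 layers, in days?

78.7

With flow normal to the layers, continuity requires the same specific discharge q through every layer.
Σ(b_i/K_i) = 7.82/0.836 + 13.4/21.7 + 5.26/2.78 + 3.27/0.0119 = 286.7 d.
q = Δh / Σ(b_i/K_i) = 15.6 / 286.7 = 0.05442 m/day.
In each layer the seepage velocity is v_i = q/n_i, so the layer transit time is t_i = b_i·n_i / q:
  layer 1 (fine sand): t_1 = 7.82 × 0.19 / 0.05442 = 27.30 d
  layer 2 (karst limestone): t_2 = 13.4 × 0.11 / 0.05442 = 27.09 d
  layer 3 (weathered basalt): t_3 = 5.26 × 0.14 / 0.05442 = 13.53 d
  layer 4 (silt): t_4 = 3.27 × 0.18 / 0.05442 = 10.82 d
Total t = Σ t_i = 78.73 days.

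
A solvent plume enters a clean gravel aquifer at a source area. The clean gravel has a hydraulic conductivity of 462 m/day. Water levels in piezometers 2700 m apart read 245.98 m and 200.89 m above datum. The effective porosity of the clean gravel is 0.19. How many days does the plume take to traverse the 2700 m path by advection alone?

66.5

Hydraulic gradient i = (245.98 − 200.89) / 2700 = 45.09 / 2700 = 0.01670.
Darcy flux q = K · i = 462.0 × 0.01670 = 7.715 m/day.
Seepage velocity v = q / n_e = 7.715 / 0.19 = 40.61 m/day.
Travel time t = L / v = 2700 / 40.61 = 66.49 days.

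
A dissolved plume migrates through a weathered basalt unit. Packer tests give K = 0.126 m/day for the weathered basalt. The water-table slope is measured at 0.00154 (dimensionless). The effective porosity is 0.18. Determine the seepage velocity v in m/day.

0.00108

Hydraulic gradient i = 0.00154.
Darcy flux q = K · i = 0.1260 × 0.001540 = 0.0001940 m/day.
Seepage velocity v = q / n_e = 0.0001940 / 0.18 = 0.001078 m/day.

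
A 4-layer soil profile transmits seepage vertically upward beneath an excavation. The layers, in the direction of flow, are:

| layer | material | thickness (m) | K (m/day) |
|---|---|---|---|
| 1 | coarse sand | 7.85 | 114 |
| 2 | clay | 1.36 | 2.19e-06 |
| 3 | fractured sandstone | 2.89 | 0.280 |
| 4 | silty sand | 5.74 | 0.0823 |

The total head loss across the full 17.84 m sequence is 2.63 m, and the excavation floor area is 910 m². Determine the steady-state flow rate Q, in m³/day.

0.00385

Flow is perpendicular to layering, so the layers act in series and the equivalent K is the thickness-weighted harmonic mean.
Total thickness L = 7.85 + 1.36 + 2.89 + 5.74 = 17.84 m.
Σ(b_i/K_i) = 7.85/114 + 1.36/2.19e-06 + 2.89/0.280 + 5.74/0.0823 = 6.211e+05 d.
K_eq = L / Σ(b_i/K_i) = 17.84 / 6.211e+05 = 2.872e-05 m/day.
Q = K_eq · A · (Δh/L) = 2.872e-05 × 910 × (2.63/17.84) = 0.003853 m³/day.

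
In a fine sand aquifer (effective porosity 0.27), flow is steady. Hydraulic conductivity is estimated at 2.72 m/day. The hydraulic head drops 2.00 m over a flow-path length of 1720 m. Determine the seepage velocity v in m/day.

0.0117

Hydraulic gradient i = Δh / L = 2.00 / 1720 = 0.001163.
Darcy flux q = K · i = 2.720 × 0.001163 = 0.003163 m/day.
Seepage velocity v = q / n_e = 0.003163 / 0.27 = 0.01171 m/day.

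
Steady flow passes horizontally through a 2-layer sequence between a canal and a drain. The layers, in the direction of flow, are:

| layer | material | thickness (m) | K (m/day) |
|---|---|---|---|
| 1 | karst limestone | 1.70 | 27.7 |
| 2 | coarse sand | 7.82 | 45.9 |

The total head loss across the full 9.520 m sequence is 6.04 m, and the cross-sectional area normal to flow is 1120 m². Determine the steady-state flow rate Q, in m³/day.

Flow is perpendicular to layering, so the layers act in series and the equivalent K is the thickness-weighted harmonic mean.
Total thickness L = 1.70 + 7.82 = 9.520 m.
Σ(b_i/K_i) = 1.70/27.7 + 7.82/45.9 = 0.2317 d.
K_eq = L / Σ(b_i/K_i) = 9.520 / 0.2317 = 41.08 m/day.
Q = K_eq · A · (Δh/L) = 41.08 × 1120 × (6.04/9.520) = 29191 m³/day.

29200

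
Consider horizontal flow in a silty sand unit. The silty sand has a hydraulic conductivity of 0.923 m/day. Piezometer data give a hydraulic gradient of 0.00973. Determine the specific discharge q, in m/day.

Hydraulic gradient i = 0.00973.
Specific discharge q = K · i = 0.9230 × 0.009730 = 0.008981 m/day.

0.00898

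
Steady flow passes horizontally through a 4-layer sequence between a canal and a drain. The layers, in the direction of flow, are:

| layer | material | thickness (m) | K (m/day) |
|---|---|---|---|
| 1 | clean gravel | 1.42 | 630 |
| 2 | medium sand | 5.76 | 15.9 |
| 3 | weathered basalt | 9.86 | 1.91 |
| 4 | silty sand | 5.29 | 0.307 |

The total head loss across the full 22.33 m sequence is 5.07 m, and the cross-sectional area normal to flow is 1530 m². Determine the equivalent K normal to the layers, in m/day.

0.981

Flow is perpendicular to layering, so the layers act in series and the equivalent K is the thickness-weighted harmonic mean.
Total thickness L = 1.42 + 5.76 + 9.86 + 5.29 = 22.33 m.
Σ(b_i/K_i) = 1.42/630 + 5.76/15.9 + 9.86/1.91 + 5.29/0.307 = 22.76 d.
K_eq = L / Σ(b_i/K_i) = 22.33 / 22.76 = 0.9812 m/day.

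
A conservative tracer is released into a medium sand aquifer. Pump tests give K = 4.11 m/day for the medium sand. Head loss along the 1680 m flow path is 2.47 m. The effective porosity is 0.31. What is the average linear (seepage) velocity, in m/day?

Hydraulic gradient i = Δh / L = 2.47 / 1680 = 0.001470.
Darcy flux q = K · i = 4.110 × 0.001470 = 0.006043 m/day.
Seepage velocity v = q / n_e = 0.006043 / 0.31 = 0.01949 m/day.

0.0195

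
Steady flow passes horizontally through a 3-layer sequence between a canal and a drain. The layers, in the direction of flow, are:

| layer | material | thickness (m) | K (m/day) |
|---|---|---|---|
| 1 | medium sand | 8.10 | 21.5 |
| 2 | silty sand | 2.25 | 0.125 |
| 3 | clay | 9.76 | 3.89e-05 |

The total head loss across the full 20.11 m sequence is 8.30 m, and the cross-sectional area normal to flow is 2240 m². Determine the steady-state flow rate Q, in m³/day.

0.0741

Flow is perpendicular to layering, so the layers act in series and the equivalent K is the thickness-weighted harmonic mean.
Total thickness L = 8.10 + 2.25 + 9.76 = 20.11 m.
Σ(b_i/K_i) = 8.10/21.5 + 2.25/0.125 + 9.76/3.89e-05 = 2.509e+05 d.
K_eq = L / Σ(b_i/K_i) = 20.11 / 2.509e+05 = 8.015e-05 m/day.
Q = K_eq · A · (Δh/L) = 8.015e-05 × 2240 × (8.30/20.11) = 0.07410 m³/day.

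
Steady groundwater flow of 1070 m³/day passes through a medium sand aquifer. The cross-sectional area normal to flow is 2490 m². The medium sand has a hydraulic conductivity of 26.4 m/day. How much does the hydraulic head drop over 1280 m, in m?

From Q = K·A·i, i = Q / (K·A) = 1070 / (26.40 × 2490) = 0.01628.
Head loss Δh = i · L = 0.01628 × 1280 = 20.83 m.

20.8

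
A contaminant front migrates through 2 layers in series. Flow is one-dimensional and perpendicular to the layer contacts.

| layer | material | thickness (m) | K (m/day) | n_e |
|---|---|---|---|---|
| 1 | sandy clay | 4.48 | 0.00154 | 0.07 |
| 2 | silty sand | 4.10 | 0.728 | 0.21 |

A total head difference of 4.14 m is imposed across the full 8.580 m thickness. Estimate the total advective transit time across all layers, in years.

2.26

With flow normal to the layers, continuity requires the same specific discharge q through every layer.
Σ(b_i/K_i) = 4.48/0.00154 + 4.10/0.728 = 2915 d.
q = Δh / Σ(b_i/K_i) = 4.14 / 2915 = 0.001420 m/day.
In each layer the seepage velocity is v_i = q/n_i, so the layer transit time is t_i = b_i·n_i / q:
  layer 1 (sandy clay): t_1 = 4.48 × 0.07 / 0.001420 = 220.8 d
  layer 2 (silty sand): t_2 = 4.10 × 0.21 / 0.001420 = 606.2 d
Total t = Σ t_i = 827.0 days = 2.264 years.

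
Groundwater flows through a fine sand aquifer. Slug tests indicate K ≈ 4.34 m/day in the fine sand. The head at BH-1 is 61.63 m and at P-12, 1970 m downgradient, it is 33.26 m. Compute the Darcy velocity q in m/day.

Hydraulic gradient i = (61.63 − 33.26) / 1970 = 28.37 / 1970 = 0.01440.
Specific discharge q = K · i = 4.340 × 0.01440 = 0.06250 m/day.

0.0625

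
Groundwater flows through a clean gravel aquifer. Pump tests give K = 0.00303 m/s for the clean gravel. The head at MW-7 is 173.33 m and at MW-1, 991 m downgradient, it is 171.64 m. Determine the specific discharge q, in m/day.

0.446

Convert K: 0.00303 m/s × 86400 = 261.8 m/day.
Hydraulic gradient i = (173.33 − 171.64) / 991 = 1.69 / 991 = 0.001705.
Specific discharge q = K · i = 261.8 × 0.001705 = 0.4464 m/day.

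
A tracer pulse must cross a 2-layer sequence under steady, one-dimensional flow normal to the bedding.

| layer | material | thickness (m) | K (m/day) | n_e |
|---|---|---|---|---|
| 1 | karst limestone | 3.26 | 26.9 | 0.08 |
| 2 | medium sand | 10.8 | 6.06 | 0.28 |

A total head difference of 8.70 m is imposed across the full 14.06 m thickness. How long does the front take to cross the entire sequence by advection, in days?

0.719

With flow normal to the layers, continuity requires the same specific discharge q through every layer.
Σ(b_i/K_i) = 3.26/26.9 + 10.8/6.06 = 1.903 d.
q = Δh / Σ(b_i/K_i) = 8.70 / 1.903 = 4.571 m/day.
In each layer the seepage velocity is v_i = q/n_i, so the layer transit time is t_i = b_i·n_i / q:
  layer 1 (karst limestone): t_1 = 3.26 × 0.08 / 4.571 = 0.05706 d
  layer 2 (medium sand): t_2 = 10.8 × 0.28 / 4.571 = 0.6616 d
Total t = Σ t_i = 0.7186 days.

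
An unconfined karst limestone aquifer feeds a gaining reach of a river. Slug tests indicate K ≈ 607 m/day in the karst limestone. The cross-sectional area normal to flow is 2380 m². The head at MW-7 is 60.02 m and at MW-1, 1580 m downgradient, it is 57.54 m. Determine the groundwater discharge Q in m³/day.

2270

Hydraulic gradient i = (60.02 − 57.54) / 1580 = 2.48 / 1580 = 0.001570.
Darcy's law: Q = K · A · i = 607.0 × 2380 × 0.001570 = 2268 m³/day.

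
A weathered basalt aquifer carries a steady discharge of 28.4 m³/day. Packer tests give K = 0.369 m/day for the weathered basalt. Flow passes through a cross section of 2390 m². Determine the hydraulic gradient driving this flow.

From Q = K·A·i, i = Q / (K·A) = 28.4 / (0.3690 × 2390) = 0.03220.

0.0322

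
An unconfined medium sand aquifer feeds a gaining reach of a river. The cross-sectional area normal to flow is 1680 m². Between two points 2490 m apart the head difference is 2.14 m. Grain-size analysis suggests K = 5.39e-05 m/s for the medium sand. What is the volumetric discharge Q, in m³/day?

6.72

Convert K: 5.39e-05 m/s × 86400 = 4.657 m/day.
Hydraulic gradient i = Δh / L = 2.14 / 2490 = 0.0008594.
Darcy's law: Q = K · A · i = 4.657 × 1680 × 0.0008594 = 6.724 m³/day.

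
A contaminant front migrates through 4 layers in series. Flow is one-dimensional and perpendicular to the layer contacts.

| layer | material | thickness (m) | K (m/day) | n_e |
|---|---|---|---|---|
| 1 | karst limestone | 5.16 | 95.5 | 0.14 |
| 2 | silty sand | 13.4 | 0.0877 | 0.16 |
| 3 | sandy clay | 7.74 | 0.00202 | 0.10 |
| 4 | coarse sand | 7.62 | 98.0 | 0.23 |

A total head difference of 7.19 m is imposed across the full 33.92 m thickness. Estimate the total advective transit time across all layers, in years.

With flow normal to the layers, continuity requires the same specific discharge q through every layer.
Σ(b_i/K_i) = 5.16/95.5 + 13.4/0.0877 + 7.74/0.00202 + 7.62/98.0 = 3985 d.
q = Δh / Σ(b_i/K_i) = 7.19 / 3985 = 0.001804 m/day.
In each layer the seepage velocity is v_i = q/n_i, so the layer transit time is t_i = b_i·n_i / q:
  layer 1 (karst limestone): t_1 = 5.16 × 0.14 / 0.001804 = 400.3 d
  layer 2 (silty sand): t_2 = 13.4 × 0.16 / 0.001804 = 1188 d
  layer 3 (sandy clay): t_3 = 7.74 × 0.10 / 0.001804 = 428.9 d
  layer 4 (coarse sand): t_4 = 7.62 × 0.23 / 0.001804 = 971.3 d
Total t = Σ t_i = 2989 days = 8.183 years.

8.18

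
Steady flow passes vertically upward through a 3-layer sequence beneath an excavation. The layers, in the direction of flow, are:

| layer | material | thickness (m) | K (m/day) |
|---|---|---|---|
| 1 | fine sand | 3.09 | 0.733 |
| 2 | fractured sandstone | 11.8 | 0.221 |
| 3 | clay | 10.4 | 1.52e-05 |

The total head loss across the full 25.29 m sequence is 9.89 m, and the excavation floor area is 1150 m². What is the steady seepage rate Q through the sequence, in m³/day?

0.0166

Flow is perpendicular to layering, so the layers act in series and the equivalent K is the thickness-weighted harmonic mean.
Total thickness L = 3.09 + 11.8 + 10.4 = 25.29 m.
Σ(b_i/K_i) = 3.09/0.733 + 11.8/0.221 + 10.4/1.52e-05 = 6.843e+05 d.
K_eq = L / Σ(b_i/K_i) = 25.29 / 6.843e+05 = 3.696e-05 m/day.
Q = K_eq · A · (Δh/L) = 3.696e-05 × 1150 × (9.89/25.29) = 0.01662 m³/day.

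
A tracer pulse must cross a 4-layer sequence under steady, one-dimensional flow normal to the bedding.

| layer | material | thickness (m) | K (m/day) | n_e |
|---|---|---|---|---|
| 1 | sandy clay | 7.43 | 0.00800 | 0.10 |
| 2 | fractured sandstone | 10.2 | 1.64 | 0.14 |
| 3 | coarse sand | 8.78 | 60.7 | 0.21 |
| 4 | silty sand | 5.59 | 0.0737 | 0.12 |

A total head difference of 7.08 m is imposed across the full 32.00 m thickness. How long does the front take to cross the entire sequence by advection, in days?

With flow normal to the layers, continuity requires the same specific discharge q through every layer.
Σ(b_i/K_i) = 7.43/0.00800 + 10.2/1.64 + 8.78/60.7 + 5.59/0.0737 = 1011 d.
q = Δh / Σ(b_i/K_i) = 7.08 / 1011 = 0.007003 m/day.
In each layer the seepage velocity is v_i = q/n_i, so the layer transit time is t_i = b_i·n_i / q:
  layer 1 (sandy clay): t_1 = 7.43 × 0.10 / 0.007003 = 106.1 d
  layer 2 (fractured sandstone): t_2 = 10.2 × 0.14 / 0.007003 = 203.9 d
  layer 3 (coarse sand): t_3 = 8.78 × 0.21 / 0.007003 = 263.3 d
  layer 4 (silty sand): t_4 = 5.59 × 0.12 / 0.007003 = 95.78 d
Total t = Σ t_i = 669.1 days.

669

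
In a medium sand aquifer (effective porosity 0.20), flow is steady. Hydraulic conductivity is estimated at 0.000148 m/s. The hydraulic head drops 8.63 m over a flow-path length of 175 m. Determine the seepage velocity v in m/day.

3.15

Convert K: 0.000148 m/s × 86400 = 12.79 m/day.
Hydraulic gradient i = Δh / L = 8.63 / 175 = 0.04931.
Darcy flux q = K · i = 12.79 × 0.04931 = 0.6306 m/day.
Seepage velocity v = q / n_e = 0.6306 / 0.20 = 3.153 m/day.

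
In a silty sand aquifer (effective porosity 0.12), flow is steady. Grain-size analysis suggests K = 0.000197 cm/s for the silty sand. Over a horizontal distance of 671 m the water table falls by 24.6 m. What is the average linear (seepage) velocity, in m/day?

Convert K: 0.000197 cm/s × 864 = 0.1702 m/day.
Hydraulic gradient i = Δh / L = 24.6 / 671 = 0.03666.
Darcy flux q = K · i = 0.1702 × 0.03666 = 0.006240 m/day.
Seepage velocity v = q / n_e = 0.006240 / 0.12 = 0.05200 m/day.

0.0520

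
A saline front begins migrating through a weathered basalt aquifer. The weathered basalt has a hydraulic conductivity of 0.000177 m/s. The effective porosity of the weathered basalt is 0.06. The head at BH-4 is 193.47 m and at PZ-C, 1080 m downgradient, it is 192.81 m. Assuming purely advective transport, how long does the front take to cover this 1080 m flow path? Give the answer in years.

Convert K: 0.000177 m/s × 86400 = 15.29 m/day.
Hydraulic gradient i = (193.47 − 192.81) / 1080 = 0.66 / 1080 = 0.0006111.
Darcy flux q = K · i = 15.29 × 0.0006111 = 0.009346 m/day.
Seepage velocity v = q / n_e = 0.009346 / 0.06 = 0.1558 m/day.
Travel time t = L / v = 1080 / 0.1558 = 6934 days = 18.98 years.

19.0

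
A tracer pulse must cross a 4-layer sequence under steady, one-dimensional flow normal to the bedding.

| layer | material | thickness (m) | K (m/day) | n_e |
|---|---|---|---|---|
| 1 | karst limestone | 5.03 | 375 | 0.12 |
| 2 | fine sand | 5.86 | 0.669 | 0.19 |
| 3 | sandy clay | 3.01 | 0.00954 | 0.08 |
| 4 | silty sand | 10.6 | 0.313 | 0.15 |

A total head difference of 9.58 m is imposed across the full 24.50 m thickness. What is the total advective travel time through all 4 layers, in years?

0.363

With flow normal to the layers, continuity requires the same specific discharge q through every layer.
Σ(b_i/K_i) = 5.03/375 + 5.86/0.669 + 3.01/0.00954 + 10.6/0.313 = 358.2 d.
q = Δh / Σ(b_i/K_i) = 9.58 / 358.2 = 0.02675 m/day.
In each layer the seepage velocity is v_i = q/n_i, so the layer transit time is t_i = b_i·n_i / q:
  layer 1 (karst limestone): t_1 = 5.03 × 0.12 / 0.02675 = 22.57 d
  layer 2 (fine sand): t_2 = 5.86 × 0.19 / 0.02675 = 41.62 d
  layer 3 (sandy clay): t_3 = 3.01 × 0.08 / 0.02675 = 9.002 d
  layer 4 (silty sand): t_4 = 10.6 × 0.15 / 0.02675 = 59.44 d
Total t = Σ t_i = 132.6 days = 0.3631 years.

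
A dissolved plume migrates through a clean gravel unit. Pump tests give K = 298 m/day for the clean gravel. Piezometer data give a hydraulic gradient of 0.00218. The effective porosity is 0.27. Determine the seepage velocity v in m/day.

Hydraulic gradient i = 0.00218.
Darcy flux q = K · i = 298.0 × 0.002180 = 0.6496 m/day.
Seepage velocity v = q / n_e = 0.6496 / 0.27 = 2.406 m/day.

2.41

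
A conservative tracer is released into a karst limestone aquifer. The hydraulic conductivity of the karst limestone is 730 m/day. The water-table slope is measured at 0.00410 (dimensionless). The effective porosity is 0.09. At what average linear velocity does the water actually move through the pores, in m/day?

Hydraulic gradient i = 0.00410.
Darcy flux q = K · i = 730.0 × 0.004100 = 2.993 m/day.
Seepage velocity v = q / n_e = 2.993 / 0.09 = 33.26 m/day.

33.3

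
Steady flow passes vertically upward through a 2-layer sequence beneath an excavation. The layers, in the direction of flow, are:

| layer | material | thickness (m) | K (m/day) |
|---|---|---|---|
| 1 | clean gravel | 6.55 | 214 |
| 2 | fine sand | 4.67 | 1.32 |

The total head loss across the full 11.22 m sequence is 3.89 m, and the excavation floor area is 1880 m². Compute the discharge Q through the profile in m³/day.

Flow is perpendicular to layering, so the layers act in series and the equivalent K is the thickness-weighted harmonic mean.
Total thickness L = 6.55 + 4.67 = 11.22 m.
Σ(b_i/K_i) = 6.55/214 + 4.67/1.32 = 3.568 d.
K_eq = L / Σ(b_i/K_i) = 11.22 / 3.568 = 3.144 m/day.
Q = K_eq · A · (Δh/L) = 3.144 × 1880 × (3.89/11.22) = 2049 m³/day.

2050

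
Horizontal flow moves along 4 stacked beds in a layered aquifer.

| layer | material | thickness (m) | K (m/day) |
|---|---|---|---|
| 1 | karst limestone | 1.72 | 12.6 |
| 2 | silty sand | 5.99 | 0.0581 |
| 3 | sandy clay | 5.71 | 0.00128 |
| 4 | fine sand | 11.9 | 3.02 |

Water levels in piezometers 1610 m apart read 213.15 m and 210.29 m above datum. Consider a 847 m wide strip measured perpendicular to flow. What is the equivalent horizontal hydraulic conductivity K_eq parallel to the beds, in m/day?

2.29

Flow is parallel to layering, so each bed carries its own Darcy discharge and the transmissivities add.
Σ(K_i·b_i) = 12.6×1.72 + 0.0581×5.99 + 0.00128×5.71 + 3.02×11.9 = 57.97 m²/day.
Total thickness b = 25.32 m, so K_eq = Σ(K_i·b_i)/b = 2.289 m/day.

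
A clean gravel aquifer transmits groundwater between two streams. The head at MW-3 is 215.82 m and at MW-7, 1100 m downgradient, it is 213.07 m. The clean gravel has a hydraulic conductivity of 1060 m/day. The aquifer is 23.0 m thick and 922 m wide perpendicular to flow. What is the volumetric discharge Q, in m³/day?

Cross-sectional area A = 922 × 23.0 = 21206 m².
Hydraulic gradient i = (215.82 − 213.07) / 1100 = 2.75 / 1100 = 0.002500.
Darcy's law: Q = K · A · i = 1060 × 21206 × 0.002500 = 56196 m³/day.

56200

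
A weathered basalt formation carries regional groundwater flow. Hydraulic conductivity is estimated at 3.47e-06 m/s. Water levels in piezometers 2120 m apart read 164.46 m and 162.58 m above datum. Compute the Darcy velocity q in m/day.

0.000266

Convert K: 3.47e-06 m/s × 86400 = 0.2998 m/day.
Hydraulic gradient i = (164.46 − 162.58) / 2120 = 1.88 / 2120 = 0.0008868.
Specific discharge q = K · i = 0.2998 × 0.0008868 = 0.0002659 m/day.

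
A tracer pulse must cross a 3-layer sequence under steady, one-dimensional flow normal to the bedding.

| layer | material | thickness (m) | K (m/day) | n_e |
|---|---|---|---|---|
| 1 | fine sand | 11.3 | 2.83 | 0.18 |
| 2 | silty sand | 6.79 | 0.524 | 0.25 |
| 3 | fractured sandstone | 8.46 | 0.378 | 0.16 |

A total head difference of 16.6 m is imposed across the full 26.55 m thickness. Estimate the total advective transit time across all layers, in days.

12.0

With flow normal to the layers, continuity requires the same specific discharge q through every layer.
Σ(b_i/K_i) = 11.3/2.83 + 6.79/0.524 + 8.46/0.378 = 39.33 d.
q = Δh / Σ(b_i/K_i) = 16.6 / 39.33 = 0.4220 m/day.
In each layer the seepage velocity is v_i = q/n_i, so the layer transit time is t_i = b_i·n_i / q:
  layer 1 (fine sand): t_1 = 11.3 × 0.18 / 0.4220 = 4.819 d
  layer 2 (silty sand): t_2 = 6.79 × 0.25 / 0.4220 = 4.022 d
  layer 3 (fractured sandstone): t_3 = 8.46 × 0.16 / 0.4220 = 3.207 d
Total t = Σ t_i = 12.05 days.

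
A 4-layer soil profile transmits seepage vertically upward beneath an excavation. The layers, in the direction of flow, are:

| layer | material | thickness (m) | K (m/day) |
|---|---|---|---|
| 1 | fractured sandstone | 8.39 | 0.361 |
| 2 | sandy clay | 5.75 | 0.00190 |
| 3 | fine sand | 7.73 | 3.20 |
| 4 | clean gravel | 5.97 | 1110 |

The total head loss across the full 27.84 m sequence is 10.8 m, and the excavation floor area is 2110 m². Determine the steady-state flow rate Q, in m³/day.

Flow is perpendicular to layering, so the layers act in series and the equivalent K is the thickness-weighted harmonic mean.
Total thickness L = 8.39 + 5.75 + 7.73 + 5.97 = 27.84 m.
Σ(b_i/K_i) = 8.39/0.361 + 5.75/0.00190 + 7.73/3.20 + 5.97/1110 = 3052 d.
K_eq = L / Σ(b_i/K_i) = 27.84 / 3052 = 0.009122 m/day.
Q = K_eq · A · (Δh/L) = 0.009122 × 2110 × (10.8/27.84) = 7.467 m³/day.

7.47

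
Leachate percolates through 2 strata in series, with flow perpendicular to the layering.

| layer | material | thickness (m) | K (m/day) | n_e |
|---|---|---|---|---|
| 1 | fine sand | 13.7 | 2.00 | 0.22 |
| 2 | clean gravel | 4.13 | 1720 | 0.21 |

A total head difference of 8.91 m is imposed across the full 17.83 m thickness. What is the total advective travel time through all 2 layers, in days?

2.98

With flow normal to the layers, continuity requires the same specific discharge q through every layer.
Σ(b_i/K_i) = 13.7/2.00 + 4.13/1720 = 6.852 d.
q = Δh / Σ(b_i/K_i) = 8.91 / 6.852 = 1.300 m/day.
In each layer the seepage velocity is v_i = q/n_i, so the layer transit time is t_i = b_i·n_i / q:
  layer 1 (fine sand): t_1 = 13.7 × 0.22 / 1.300 = 2.318 d
  layer 2 (clean gravel): t_2 = 4.13 × 0.21 / 1.300 = 0.6670 d
Total t = Σ t_i = 2.985 days.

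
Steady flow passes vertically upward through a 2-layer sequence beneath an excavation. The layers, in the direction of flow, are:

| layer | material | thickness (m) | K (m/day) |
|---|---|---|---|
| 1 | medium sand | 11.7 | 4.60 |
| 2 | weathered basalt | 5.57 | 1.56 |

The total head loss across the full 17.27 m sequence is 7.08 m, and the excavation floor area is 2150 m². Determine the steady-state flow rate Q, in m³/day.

2490

Flow is perpendicular to layering, so the layers act in series and the equivalent K is the thickness-weighted harmonic mean.
Total thickness L = 11.7 + 5.57 = 17.27 m.
Σ(b_i/K_i) = 11.7/4.60 + 5.57/1.56 = 6.114 d.
K_eq = L / Σ(b_i/K_i) = 17.27 / 6.114 = 2.825 m/day.
Q = K_eq · A · (Δh/L) = 2.825 × 2150 × (7.08/17.27) = 2490 m³/day.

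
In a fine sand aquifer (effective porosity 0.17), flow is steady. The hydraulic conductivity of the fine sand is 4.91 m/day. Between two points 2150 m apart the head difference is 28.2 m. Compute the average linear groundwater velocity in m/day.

Hydraulic gradient i = Δh / L = 28.2 / 2150 = 0.01312.
Darcy flux q = K · i = 4.910 × 0.01312 = 0.06440 m/day.
Seepage velocity v = q / n_e = 0.06440 / 0.17 = 0.3788 m/day.

0.379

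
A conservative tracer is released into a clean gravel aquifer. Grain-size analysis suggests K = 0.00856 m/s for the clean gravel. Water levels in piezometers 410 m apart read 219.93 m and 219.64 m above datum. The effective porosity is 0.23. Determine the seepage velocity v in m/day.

Convert K: 0.00856 m/s × 86400 = 739.6 m/day.
Hydraulic gradient i = (219.93 − 219.64) / 410 = 0.29 / 410 = 0.0007073.
Darcy flux q = K · i = 739.6 × 0.0007073 = 0.5231 m/day.
Seepage velocity v = q / n_e = 0.5231 / 0.23 = 2.274 m/day.

2.27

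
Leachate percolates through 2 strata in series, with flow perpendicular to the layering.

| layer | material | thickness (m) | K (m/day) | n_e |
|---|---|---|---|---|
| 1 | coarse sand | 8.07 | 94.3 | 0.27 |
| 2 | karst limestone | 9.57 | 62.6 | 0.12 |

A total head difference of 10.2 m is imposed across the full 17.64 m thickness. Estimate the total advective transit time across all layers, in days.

0.0778

With flow normal to the layers, continuity requires the same specific discharge q through every layer.
Σ(b_i/K_i) = 8.07/94.3 + 9.57/62.6 = 0.2385 d.
q = Δh / Σ(b_i/K_i) = 10.2 / 0.2385 = 42.78 m/day.
In each layer the seepage velocity is v_i = q/n_i, so the layer transit time is t_i = b_i·n_i / q:
  layer 1 (coarse sand): t_1 = 8.07 × 0.27 / 42.78 = 0.05094 d
  layer 2 (karst limestone): t_2 = 9.57 × 0.12 / 42.78 = 0.02685 d
Total t = Σ t_i = 0.07778 days.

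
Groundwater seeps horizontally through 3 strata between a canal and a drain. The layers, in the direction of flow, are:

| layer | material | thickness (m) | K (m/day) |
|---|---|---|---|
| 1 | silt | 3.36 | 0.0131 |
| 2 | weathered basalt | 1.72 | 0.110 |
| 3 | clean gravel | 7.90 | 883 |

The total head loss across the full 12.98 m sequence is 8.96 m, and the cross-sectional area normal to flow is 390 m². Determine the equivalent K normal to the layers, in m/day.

Flow is perpendicular to layering, so the layers act in series and the equivalent K is the thickness-weighted harmonic mean.
Total thickness L = 3.36 + 1.72 + 7.90 = 12.98 m.
Σ(b_i/K_i) = 3.36/0.0131 + 1.72/0.110 + 7.90/883 = 272.1 d.
K_eq = L / Σ(b_i/K_i) = 12.98 / 272.1 = 0.04770 m/day.

0.0477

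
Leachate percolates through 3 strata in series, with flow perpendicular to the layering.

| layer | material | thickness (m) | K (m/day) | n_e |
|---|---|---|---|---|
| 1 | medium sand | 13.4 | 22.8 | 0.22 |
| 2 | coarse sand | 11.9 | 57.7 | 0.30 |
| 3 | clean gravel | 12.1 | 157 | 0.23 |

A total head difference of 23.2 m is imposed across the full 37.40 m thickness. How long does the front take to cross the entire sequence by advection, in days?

0.349

With flow normal to the layers, continuity requires the same specific discharge q through every layer.
Σ(b_i/K_i) = 13.4/22.8 + 11.9/57.7 + 12.1/157 = 0.8710 d.
q = Δh / Σ(b_i/K_i) = 23.2 / 0.8710 = 26.64 m/day.
In each layer the seepage velocity is v_i = q/n_i, so the layer transit time is t_i = b_i·n_i / q:
  layer 1 (medium sand): t_1 = 13.4 × 0.22 / 26.64 = 0.1107 d
  layer 2 (coarse sand): t_2 = 11.9 × 0.30 / 26.64 = 0.1340 d
  layer 3 (clean gravel): t_3 = 12.1 × 0.23 / 26.64 = 0.1045 d
Total t = Σ t_i = 0.3492 days.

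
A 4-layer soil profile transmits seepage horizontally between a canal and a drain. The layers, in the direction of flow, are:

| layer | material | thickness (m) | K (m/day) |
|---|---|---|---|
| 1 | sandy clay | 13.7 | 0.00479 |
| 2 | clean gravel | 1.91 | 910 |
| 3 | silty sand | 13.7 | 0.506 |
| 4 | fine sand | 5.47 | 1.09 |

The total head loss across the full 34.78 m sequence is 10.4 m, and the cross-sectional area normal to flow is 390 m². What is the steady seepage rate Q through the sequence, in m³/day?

Flow is perpendicular to layering, so the layers act in series and the equivalent K is the thickness-weighted harmonic mean.
Total thickness L = 13.7 + 1.91 + 13.7 + 5.47 = 34.78 m.
Σ(b_i/K_i) = 13.7/0.00479 + 1.91/910 + 13.7/0.506 + 5.47/1.09 = 2892 d.
K_eq = L / Σ(b_i/K_i) = 34.78 / 2892 = 0.01203 m/day.
Q = K_eq · A · (Δh/L) = 0.01203 × 390 × (10.4/34.78) = 1.402 m³/day.

1.40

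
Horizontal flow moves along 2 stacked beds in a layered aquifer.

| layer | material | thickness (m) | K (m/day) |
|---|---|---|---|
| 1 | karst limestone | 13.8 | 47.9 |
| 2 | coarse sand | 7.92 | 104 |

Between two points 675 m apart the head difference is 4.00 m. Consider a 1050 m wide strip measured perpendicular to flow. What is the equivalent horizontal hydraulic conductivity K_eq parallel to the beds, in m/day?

Flow is parallel to layering, so each bed carries its own Darcy discharge and the transmissivities add.
Σ(K_i·b_i) = 47.9×13.8 + 104×7.92 = 1485 m²/day.
Total thickness b = 21.72 m, so K_eq = Σ(K_i·b_i)/b = 68.36 m/day.

68.4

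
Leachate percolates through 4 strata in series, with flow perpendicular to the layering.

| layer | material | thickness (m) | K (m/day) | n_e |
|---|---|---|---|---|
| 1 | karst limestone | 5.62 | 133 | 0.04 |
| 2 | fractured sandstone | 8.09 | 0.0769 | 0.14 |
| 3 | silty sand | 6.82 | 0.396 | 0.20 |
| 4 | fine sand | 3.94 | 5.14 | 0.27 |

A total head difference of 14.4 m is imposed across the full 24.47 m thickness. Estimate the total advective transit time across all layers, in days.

32.4

With flow normal to the layers, continuity requires the same specific discharge q through every layer.
Σ(b_i/K_i) = 5.62/133 + 8.09/0.0769 + 6.82/0.396 + 3.94/5.14 = 123.2 d.
q = Δh / Σ(b_i/K_i) = 14.4 / 123.2 = 0.1169 m/day.
In each layer the seepage velocity is v_i = q/n_i, so the layer transit time is t_i = b_i·n_i / q:
  layer 1 (karst limestone): t_1 = 5.62 × 0.04 / 0.1169 = 1.924 d
  layer 2 (fractured sandstone): t_2 = 8.09 × 0.14 / 0.1169 = 9.693 d
  layer 3 (silty sand): t_3 = 6.82 × 0.20 / 0.1169 = 11.67 d
  layer 4 (fine sand): t_4 = 3.94 × 0.27 / 0.1169 = 9.104 d
Total t = Σ t_i = 32.39 days.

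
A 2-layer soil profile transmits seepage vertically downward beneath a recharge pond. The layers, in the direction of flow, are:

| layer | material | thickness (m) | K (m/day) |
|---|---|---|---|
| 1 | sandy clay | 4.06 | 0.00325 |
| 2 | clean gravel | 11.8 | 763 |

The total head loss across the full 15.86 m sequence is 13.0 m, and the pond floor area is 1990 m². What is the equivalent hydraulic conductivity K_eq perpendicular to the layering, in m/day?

0.0127

Flow is perpendicular to layering, so the layers act in series and the equivalent K is the thickness-weighted harmonic mean.
Total thickness L = 4.06 + 11.8 = 15.86 m.
Σ(b_i/K_i) = 4.06/0.00325 + 11.8/763 = 1249 d.
K_eq = L / Σ(b_i/K_i) = 15.86 / 1249 = 0.01270 m/day.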